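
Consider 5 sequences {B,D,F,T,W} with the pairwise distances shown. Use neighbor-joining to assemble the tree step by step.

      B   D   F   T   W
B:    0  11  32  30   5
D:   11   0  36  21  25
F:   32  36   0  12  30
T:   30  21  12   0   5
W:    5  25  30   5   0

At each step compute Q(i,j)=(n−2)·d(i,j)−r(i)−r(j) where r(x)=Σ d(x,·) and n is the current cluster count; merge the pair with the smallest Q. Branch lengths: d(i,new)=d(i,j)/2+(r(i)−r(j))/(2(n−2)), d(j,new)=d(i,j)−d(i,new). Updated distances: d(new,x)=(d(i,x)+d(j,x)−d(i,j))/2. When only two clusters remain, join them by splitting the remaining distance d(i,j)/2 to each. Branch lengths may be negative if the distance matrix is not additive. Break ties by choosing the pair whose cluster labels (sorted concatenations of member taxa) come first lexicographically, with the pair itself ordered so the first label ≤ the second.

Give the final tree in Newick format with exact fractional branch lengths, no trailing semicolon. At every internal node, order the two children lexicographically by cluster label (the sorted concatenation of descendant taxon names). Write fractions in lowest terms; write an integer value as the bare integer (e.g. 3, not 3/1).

(((B:9/8,D:79/8):65/8,(F:13,T:-1):81/8):11/16,W:11/16)

step 1: merge (F,T) at d=12, Q=-142; branch lengths F→13, T→-1; new cluster FT
  updated: d(B,FT)=25, d(D,FT)=45/2, d(FT,W)=23/2
step 2: merge (B,D) at d=11, Q=-155/2; branch lengths B→9/8, D→79/8; new cluster BD
  updated: d(BD,FT)=73/4, d(BD,W)=19/2
step 3: merge (BD,FT) at d=73/4, Q=-157/4; branch lengths BD→65/8, FT→81/8; new cluster BDFT
  updated: d(BDFT,W)=11/8
step 4: merge (BDFT,W) at d=11/8; branch lengths BDFT→11/16, W→11/16; new cluster BDFTW
final tree: (((B:9/8,D:79/8):65/8,(F:13,T:-1):81/8):11/16,W:11/16)
total length: 341/8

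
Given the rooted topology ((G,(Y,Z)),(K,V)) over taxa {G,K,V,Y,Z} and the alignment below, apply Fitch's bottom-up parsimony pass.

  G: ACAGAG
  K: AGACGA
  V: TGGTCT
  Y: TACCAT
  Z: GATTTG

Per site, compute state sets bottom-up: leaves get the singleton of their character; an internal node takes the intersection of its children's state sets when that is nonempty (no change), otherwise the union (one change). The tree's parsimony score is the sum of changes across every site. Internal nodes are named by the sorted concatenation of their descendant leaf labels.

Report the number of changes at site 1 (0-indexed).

2

[col 0] YZ: children Y:{T}, Z:{G} ∪→ {G,T}; cost 1
[col 0] GYZ: children G:{A}, YZ:{G,T} ∪→ {A,G,T}; cost 1
[col 0] KV: children K:{A}, V:{T} ∪→ {A,T}; cost 1
[col 0] GKVYZ: children GYZ:{A,G,T}, KV:{A,T} ∩→ {A,T}; cost 0
[col 1] YZ: children Y:{A}, Z:{A} ∩→ {A}; cost 0
[col 1] GYZ: children G:{C}, YZ:{A} ∪→ {A,C}; cost 1
[col 1] KV: children K:{G}, V:{G} ∩→ {G}; cost 0
[col 1] GKVYZ: children GYZ:{A,C}, KV:{G} ∪→ {A,C,G}; cost 1
[col 2] YZ: children Y:{C}, Z:{T} ∪→ {C,T}; cost 1
[col 2] GYZ: children G:{A}, YZ:{C,T} ∪→ {A,C,T}; cost 1
[col 2] KV: children K:{A}, V:{G} ∪→ {A,G}; cost 1
[col 2] GKVYZ: children GYZ:{A,C,T}, KV:{A,G} ∩→ {A}; cost 0
[col 3] YZ: children Y:{C}, Z:{T} ∪→ {C,T}; cost 1
[col 3] GYZ: children G:{G}, YZ:{C,T} ∪→ {C,G,T}; cost 1
[col 3] KV: children K:{C}, V:{T} ∪→ {C,T}; cost 1
[col 3] GKVYZ: children GYZ:{C,G,T}, KV:{C,T} ∩→ {C,T}; cost 0
[col 4] YZ: children Y:{A}, Z:{T} ∪→ {A,T}; cost 1
[col 4] GYZ: children G:{A}, YZ:{A,T} ∩→ {A}; cost 0
[col 4] KV: children K:{G}, V:{C} ∪→ {C,G}; cost 1
[col 4] GKVYZ: children GYZ:{A}, KV:{C,G} ∪→ {A,C,G}; cost 1
[col 5] YZ: children Y:{T}, Z:{G} ∪→ {G,T}; cost 1
[col 5] GYZ: children G:{G}, YZ:{G,T} ∩→ {G}; cost 0
[col 5] KV: children K:{A}, V:{T} ∪→ {A,T}; cost 1
[col 5] GKVYZ: children GYZ:{G}, KV:{A,T} ∪→ {A,G,T}; cost 1
per-site changes: [3, 2, 3, 3, 3, 3]; total = 17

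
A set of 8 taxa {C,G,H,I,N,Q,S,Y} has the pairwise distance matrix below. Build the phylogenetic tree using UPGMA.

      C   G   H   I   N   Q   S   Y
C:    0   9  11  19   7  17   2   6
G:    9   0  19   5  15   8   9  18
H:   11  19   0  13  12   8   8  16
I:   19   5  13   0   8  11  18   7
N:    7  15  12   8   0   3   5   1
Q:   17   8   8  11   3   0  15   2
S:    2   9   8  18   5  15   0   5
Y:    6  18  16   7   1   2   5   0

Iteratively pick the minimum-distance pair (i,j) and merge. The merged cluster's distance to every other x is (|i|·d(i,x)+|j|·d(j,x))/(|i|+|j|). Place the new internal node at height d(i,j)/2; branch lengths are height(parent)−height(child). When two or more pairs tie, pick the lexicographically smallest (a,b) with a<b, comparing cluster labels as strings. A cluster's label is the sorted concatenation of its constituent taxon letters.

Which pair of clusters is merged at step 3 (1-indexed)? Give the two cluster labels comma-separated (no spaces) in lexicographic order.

step 1: merge (N,Y) at d=1; branch lengths N→1/2, Y→1/2; new cluster NY
  updated: d(C,NY)=13/2, d(G,NY)=33/2, d(H,NY)=14, d(I,NY)=15/2, d(NY,Q)=5/2, d(NY,S)=5
step 2: merge (C,S) at d=2; branch lengths C→1, S→1; new cluster CS
  updated: d(CS,G)=9, d(CS,H)=19/2, d(CS,I)=37/2, d(CS,NY)=23/4, d(CS,Q)=16
step 3: merge (NY,Q) at d=5/2; branch lengths NY→3/4, Q→5/4; new cluster NQY
  updated: d(CS,NQY)=55/6, d(G,NQY)=41/3, d(H,NQY)=12, d(I,NQY)=26/3
step 4: merge (G,I) at d=5; branch lengths G→5/2, I→5/2; new cluster GI
  updated: d(CS,GI)=55/4, d(GI,H)=16, d(GI,NQY)=67/6
step 5: merge (CS,NQY) at d=55/6; branch lengths CS→43/12, NQY→10/3; new cluster CNQSY
  updated: d(CNQSY,GI)=61/5, d(CNQSY,H)=11
step 6: merge (CNQSY,H) at d=11; branch lengths CNQSY→11/12, H→11/2; new cluster CHNQSY
  updated: d(CHNQSY,GI)=77/6
step 7: merge (CHNQSY,GI) at d=77/6; branch lengths CHNQSY→11/12, GI→47/12; new cluster CGHINQSY
final tree: ((((C:1,S:1):43/12,((N:1/2,Y:1/2):3/4,Q:5/4):10/3):11/12,H:11/2):11/12,(G:5/2,I:5/2):47/12)
total length: 169/6

NY,Q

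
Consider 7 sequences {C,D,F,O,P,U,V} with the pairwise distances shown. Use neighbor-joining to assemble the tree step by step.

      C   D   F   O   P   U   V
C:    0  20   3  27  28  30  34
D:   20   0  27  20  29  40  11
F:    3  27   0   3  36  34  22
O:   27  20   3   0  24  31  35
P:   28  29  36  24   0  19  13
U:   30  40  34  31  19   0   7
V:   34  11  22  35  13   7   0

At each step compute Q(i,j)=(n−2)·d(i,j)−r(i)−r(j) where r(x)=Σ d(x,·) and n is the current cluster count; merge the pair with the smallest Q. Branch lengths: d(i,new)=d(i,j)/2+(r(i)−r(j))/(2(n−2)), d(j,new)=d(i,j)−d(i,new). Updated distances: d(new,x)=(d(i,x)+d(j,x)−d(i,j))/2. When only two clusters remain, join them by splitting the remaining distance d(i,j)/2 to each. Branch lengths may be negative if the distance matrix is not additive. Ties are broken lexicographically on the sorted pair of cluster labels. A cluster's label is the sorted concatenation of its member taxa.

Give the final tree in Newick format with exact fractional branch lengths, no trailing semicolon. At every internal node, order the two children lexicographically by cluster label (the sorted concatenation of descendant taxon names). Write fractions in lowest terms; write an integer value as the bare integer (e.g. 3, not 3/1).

((((((C:16/5,F:-1/5):107/16,O:109/16):125/24,D:217/24):77/8,P:8):9/2,U:69/8):-13/16,V:-13/16)

1. join C+F (d=3, Q=-252) ⇒ CF; edges |C|=16/5, |F|=-1/5
  updated: d(CF,D)=22, d(CF,O)=27/2, d(CF,P)=61/2, d(CF,U)=61/2, d(CF,V)=53/2
2. join CF+O (d=27/2, Q=-385/2) ⇒ CFO; edges |CF|=107/16, |O|=109/16
  updated: d(CFO,D)=57/4, d(CFO,P)=41/2, d(CFO,U)=24, d(CFO,V)=24
3. join CFO+D (d=57/4, Q=-537/4) ⇒ CDFO; edges |CFO|=125/24, |D|=217/24
  updated: d(CDFO,P)=141/8, d(CDFO,U)=199/8, d(CDFO,V)=83/8
4. join CDFO+P (d=141/8, Q=-269/4) ⇒ CDFOP; edges |CDFO|=77/8, |P|=8
  updated: d(CDFOP,U)=105/8, d(CDFOP,V)=23/8
5. join CDFOP+U (d=105/8, Q=-23) ⇒ CDFOPU; edges |CDFOP|=9/2, |U|=69/8
  updated: d(CDFOPU,V)=-13/8
6. join CDFOPU+V (d=-13/8) ⇒ CDFOPUV; edges |CDFOPU|=-13/16, |V|=-13/16
final tree: ((((((C:16/5,F:-1/5):107/16,O:109/16):125/24,D:217/24):77/8,P:8):9/2,U:69/8):-13/16,V:-13/16)
total length: 479/8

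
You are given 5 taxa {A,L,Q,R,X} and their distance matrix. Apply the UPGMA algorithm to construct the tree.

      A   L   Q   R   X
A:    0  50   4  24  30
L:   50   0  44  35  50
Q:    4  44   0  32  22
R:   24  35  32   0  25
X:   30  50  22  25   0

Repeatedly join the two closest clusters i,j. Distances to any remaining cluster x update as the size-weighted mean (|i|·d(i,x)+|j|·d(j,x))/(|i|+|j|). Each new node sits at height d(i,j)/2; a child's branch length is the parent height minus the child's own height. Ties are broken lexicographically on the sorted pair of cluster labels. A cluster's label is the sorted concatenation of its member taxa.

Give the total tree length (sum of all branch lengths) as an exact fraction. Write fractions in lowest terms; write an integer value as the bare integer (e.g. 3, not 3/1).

291/4

1. join A+Q (d=4) ⇒ AQ; edges |A|=2, |Q|=2
  updated: d(AQ,L)=47, d(AQ,R)=28, d(AQ,X)=26
2. join R+X (d=25) ⇒ RX; edges |R|=25/2, |X|=25/2
  updated: d(AQ,RX)=27, d(L,RX)=85/2
3. join AQ+RX (d=27) ⇒ AQRX; edges |AQ|=23/2, |RX|=1
  updated: d(AQRX,L)=179/4
4. join AQRX+L (d=179/4) ⇒ ALQRX; edges |AQRX|=71/8, |L|=179/8
final tree: (((A:2,Q:2):23/2,(R:25/2,X:25/2):1):71/8,L:179/8)
total length: 291/4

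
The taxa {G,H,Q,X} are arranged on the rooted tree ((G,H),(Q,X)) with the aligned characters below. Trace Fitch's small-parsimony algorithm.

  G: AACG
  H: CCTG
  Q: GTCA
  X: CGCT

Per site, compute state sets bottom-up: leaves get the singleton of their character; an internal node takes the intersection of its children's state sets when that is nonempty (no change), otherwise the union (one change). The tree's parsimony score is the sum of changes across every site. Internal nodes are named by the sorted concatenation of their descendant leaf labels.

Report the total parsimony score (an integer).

8

GH@0: {A} ∪ {C} = {A,C} (union, +1)
QX@0: {G} ∪ {C} = {C,G} (union, +1)
GHQX@0: {A,C} ∩ {C,G} = {C} (intersection, +0)
GH@1: {A} ∪ {C} = {A,C} (union, +1)
QX@1: {T} ∪ {G} = {G,T} (union, +1)
GHQX@1: {A,C} ∪ {G,T} = {A,C,G,T} (union, +1)
GH@2: {C} ∪ {T} = {C,T} (union, +1)
QX@2: {C} ∩ {C} = {C} (intersection, +0)
GHQX@2: {C,T} ∩ {C} = {C} (intersection, +0)
GH@3: {G} ∩ {G} = {G} (intersection, +0)
QX@3: {A} ∪ {T} = {A,T} (union, +1)
GHQX@3: {G} ∪ {A,T} = {A,G,T} (union, +1)
per-site changes: [2, 3, 1, 2]; total = 8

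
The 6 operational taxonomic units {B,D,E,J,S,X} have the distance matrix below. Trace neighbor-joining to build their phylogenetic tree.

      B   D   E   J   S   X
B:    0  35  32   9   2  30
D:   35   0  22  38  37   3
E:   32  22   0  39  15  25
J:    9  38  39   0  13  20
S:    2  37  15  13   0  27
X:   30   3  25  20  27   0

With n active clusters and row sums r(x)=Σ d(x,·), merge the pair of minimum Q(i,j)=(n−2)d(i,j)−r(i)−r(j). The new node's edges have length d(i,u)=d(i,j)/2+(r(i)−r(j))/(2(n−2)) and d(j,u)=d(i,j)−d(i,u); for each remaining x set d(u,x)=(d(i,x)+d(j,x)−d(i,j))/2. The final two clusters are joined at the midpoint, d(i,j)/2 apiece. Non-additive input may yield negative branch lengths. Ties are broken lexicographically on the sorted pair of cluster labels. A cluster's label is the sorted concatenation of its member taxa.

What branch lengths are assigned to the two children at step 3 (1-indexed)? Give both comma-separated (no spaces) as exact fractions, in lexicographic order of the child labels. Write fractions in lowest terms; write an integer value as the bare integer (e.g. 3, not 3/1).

step 1: merge (D,X) at d=3, Q=-228; branch lengths D→21/4, X→-9/4; new cluster DX
  updated: d(B,DX)=31, d(DX,E)=22, d(DX,J)=55/2, d(DX,S)=61/2
step 2: merge (DX,E) at d=22, Q=-153; branch lengths DX→23/2, E→21/2; new cluster DEX
  updated: d(B,DEX)=41/2, d(DEX,J)=89/4, d(DEX,S)=47/4
step 3: merge (B,J) at d=9, Q=-231/4; branch lengths B→21/16, J→123/16; new cluster BJ
  updated: d(BJ,DEX)=135/8, d(BJ,S)=3
step 4: merge (BJ,DEX) at d=135/8, Q=-253/8; branch lengths BJ→65/16, DEX→205/16; new cluster BDEJX
  updated: d(BDEJX,S)=-17/16
step 5: merge (BDEJX,S) at d=-17/16; branch lengths BDEJX→-17/32, S→-17/32; new cluster BDEJSX
final tree: (((B:21/16,J:123/16):65/16,((D:21/4,X:-9/4):23/2,E:21/2):205/16):-17/32,S:-17/32)
total length: 797/16

21/16,123/16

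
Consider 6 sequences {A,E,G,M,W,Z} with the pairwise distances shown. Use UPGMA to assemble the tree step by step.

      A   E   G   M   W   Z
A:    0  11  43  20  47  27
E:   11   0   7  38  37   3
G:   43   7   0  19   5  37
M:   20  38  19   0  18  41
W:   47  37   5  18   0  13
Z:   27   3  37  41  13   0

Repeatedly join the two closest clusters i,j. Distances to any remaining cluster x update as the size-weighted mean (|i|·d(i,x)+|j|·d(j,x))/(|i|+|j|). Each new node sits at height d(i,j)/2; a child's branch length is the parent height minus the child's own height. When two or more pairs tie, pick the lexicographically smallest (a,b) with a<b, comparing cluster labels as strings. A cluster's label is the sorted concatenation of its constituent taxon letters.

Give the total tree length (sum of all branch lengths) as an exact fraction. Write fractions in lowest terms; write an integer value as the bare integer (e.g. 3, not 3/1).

iteration 1: select E,Z (d=3); attach at lengths (3/2, 3/2); label the merged cluster EZ
  updated: d(A,EZ)=19, d(EZ,G)=22, d(EZ,M)=79/2, d(EZ,W)=25
iteration 2: select G,W (d=5); attach at lengths (5/2, 5/2); label the merged cluster GW
  updated: d(A,GW)=45, d(EZ,GW)=47/2, d(GW,M)=37/2
iteration 3: select GW,M (d=37/2); attach at lengths (27/4, 37/4); label the merged cluster GMW
  updated: d(A,GMW)=110/3, d(EZ,GMW)=173/6
iteration 4: select A,EZ (d=19); attach at lengths (19/2, 8); label the merged cluster AEZ
  updated: d(AEZ,GMW)=283/9
iteration 5: select AEZ,GMW (d=283/9); attach at lengths (56/9, 233/36); label the merged cluster AEGMWZ
final tree: ((A:19/2,(E:3/2,Z:3/2):8):56/9,((G:5/2,W:5/2):27/4,M:37/4):233/36)
total length: 1951/36

1951/36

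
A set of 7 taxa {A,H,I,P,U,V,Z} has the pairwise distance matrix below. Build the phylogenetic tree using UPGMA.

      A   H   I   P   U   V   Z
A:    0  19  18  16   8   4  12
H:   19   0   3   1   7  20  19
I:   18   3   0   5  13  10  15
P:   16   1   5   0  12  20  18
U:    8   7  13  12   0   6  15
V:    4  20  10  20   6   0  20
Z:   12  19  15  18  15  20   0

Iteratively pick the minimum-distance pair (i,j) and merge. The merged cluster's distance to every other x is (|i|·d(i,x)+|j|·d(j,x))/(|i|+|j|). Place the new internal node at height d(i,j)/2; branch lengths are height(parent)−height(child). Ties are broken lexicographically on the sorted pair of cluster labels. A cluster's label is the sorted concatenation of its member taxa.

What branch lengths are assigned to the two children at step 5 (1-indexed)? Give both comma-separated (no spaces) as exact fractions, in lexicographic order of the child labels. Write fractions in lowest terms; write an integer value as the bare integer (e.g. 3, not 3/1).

4,11/2

1. join H+P (d=1) ⇒ HP; edges |H|=1/2, |P|=1/2
  updated: d(A,HP)=35/2, d(HP,I)=4, d(HP,U)=19/2, d(HP,V)=20, d(HP,Z)=37/2
2. join A+V (d=4) ⇒ AV; edges |A|=2, |V|=2
  updated: d(AV,HP)=75/4, d(AV,I)=14, d(AV,U)=7, d(AV,Z)=16
3. join HP+I (d=4) ⇒ HIP; edges |HP|=3/2, |I|=2
  updated: d(AV,HIP)=103/6, d(HIP,U)=32/3, d(HIP,Z)=52/3
4. join AV+U (d=7) ⇒ AUV; edges |AV|=3/2, |U|=7/2
  updated: d(AUV,HIP)=15, d(AUV,Z)=47/3
5. join AUV+HIP (d=15) ⇒ AHIPUV; edges |AUV|=4, |HIP|=11/2
  updated: d(AHIPUV,Z)=33/2
6. join AHIPUV+Z (d=33/2) ⇒ AHIPUVZ; edges |AHIPUV|=3/4, |Z|=33/4
final tree: ((((A:2,V:2):3/2,U:7/2):4,((H:1/2,P:1/2):3/2,I:2):11/2):3/4,Z:33/4)
total length: 32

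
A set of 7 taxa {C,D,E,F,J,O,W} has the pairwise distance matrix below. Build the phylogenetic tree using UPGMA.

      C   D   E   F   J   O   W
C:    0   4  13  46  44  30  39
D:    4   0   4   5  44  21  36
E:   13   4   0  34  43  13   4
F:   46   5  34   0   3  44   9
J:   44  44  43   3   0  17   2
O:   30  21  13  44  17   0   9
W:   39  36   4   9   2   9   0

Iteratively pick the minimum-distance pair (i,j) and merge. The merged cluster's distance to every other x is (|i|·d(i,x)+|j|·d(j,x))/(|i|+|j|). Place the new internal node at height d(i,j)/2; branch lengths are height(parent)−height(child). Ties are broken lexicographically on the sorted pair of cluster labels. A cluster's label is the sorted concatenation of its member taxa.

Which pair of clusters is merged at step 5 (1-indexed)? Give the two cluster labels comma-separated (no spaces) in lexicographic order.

iteration 1: select J,W (d=2); attach at lengths (1, 1); label the merged cluster JW
  updated: d(C,JW)=83/2, d(D,JW)=40, d(E,JW)=47/2, d(F,JW)=6, d(JW,O)=13
iteration 2: select C,D (d=4); attach at lengths (2, 2); label the merged cluster CD
  updated: d(CD,E)=17/2, d(CD,F)=51/2, d(CD,JW)=163/4, d(CD,O)=51/2
iteration 3: select F,JW (d=6); attach at lengths (3, 2); label the merged cluster FJW
  updated: d(CD,FJW)=107/3, d(E,FJW)=27, d(FJW,O)=70/3
iteration 4: select CD,E (d=17/2); attach at lengths (9/4, 17/4); label the merged cluster CDE
  updated: d(CDE,FJW)=295/9, d(CDE,O)=64/3
iteration 5: select CDE,O (d=64/3); attach at lengths (77/12, 32/3); label the merged cluster CDEO
  updated: d(CDEO,FJW)=365/12
iteration 6: select CDEO,FJW (d=365/12); attach at lengths (109/24, 293/24); label the merged cluster CDEFJOW
final tree: ((((C:2,D:2):9/4,E:17/4):77/12,O:32/3):109/24,(F:3,(J:1,W:1):2):293/24)
total length: 154/3

CDE,O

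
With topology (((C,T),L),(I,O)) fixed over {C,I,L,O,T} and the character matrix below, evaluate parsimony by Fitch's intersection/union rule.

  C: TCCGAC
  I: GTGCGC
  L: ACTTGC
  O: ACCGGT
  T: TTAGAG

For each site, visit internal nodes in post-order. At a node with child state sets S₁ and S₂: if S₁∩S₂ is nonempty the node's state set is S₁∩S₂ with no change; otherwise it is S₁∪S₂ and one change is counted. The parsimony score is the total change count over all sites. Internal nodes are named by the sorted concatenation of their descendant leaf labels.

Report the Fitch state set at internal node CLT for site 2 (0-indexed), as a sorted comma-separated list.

A,C,T

[col 0] CT: children C:{T}, T:{T} ∩→ {T}; cost 0
[col 0] CLT: children CT:{T}, L:{A} ∪→ {A,T}; cost 1
[col 0] IO: children I:{G}, O:{A} ∪→ {A,G}; cost 1
[col 0] CILOT: children CLT:{A,T}, IO:{A,G} ∩→ {A}; cost 0
[col 1] CT: children C:{C}, T:{T} ∪→ {C,T}; cost 1
[col 1] CLT: children CT:{C,T}, L:{C} ∩→ {C}; cost 0
[col 1] IO: children I:{T}, O:{C} ∪→ {C,T}; cost 1
[col 1] CILOT: children CLT:{C}, IO:{C,T} ∩→ {C}; cost 0
[col 2] CT: children C:{C}, T:{A} ∪→ {A,C}; cost 1
[col 2] CLT: children CT:{A,C}, L:{T} ∪→ {A,C,T}; cost 1
[col 2] IO: children I:{G}, O:{C} ∪→ {C,G}; cost 1
[col 2] CILOT: children CLT:{A,C,T}, IO:{C,G} ∩→ {C}; cost 0
[col 3] CT: children C:{G}, T:{G} ∩→ {G}; cost 0
[col 3] CLT: children CT:{G}, L:{T} ∪→ {G,T}; cost 1
[col 3] IO: children I:{C}, O:{G} ∪→ {C,G}; cost 1
[col 3] CILOT: children CLT:{G,T}, IO:{C,G} ∩→ {G}; cost 0
[col 4] CT: children C:{A}, T:{A} ∩→ {A}; cost 0
[col 4] CLT: children CT:{A}, L:{G} ∪→ {A,G}; cost 1
[col 4] IO: children I:{G}, O:{G} ∩→ {G}; cost 0
[col 4] CILOT: children CLT:{A,G}, IO:{G} ∩→ {G}; cost 0
[col 5] CT: children C:{C}, T:{G} ∪→ {C,G}; cost 1
[col 5] CLT: children CT:{C,G}, L:{C} ∩→ {C}; cost 0
[col 5] IO: children I:{C}, O:{T} ∪→ {C,T}; cost 1
[col 5] CILOT: children CLT:{C}, IO:{C,T} ∩→ {C}; cost 0
per-site changes: [2, 2, 3, 2, 1, 2]; total = 12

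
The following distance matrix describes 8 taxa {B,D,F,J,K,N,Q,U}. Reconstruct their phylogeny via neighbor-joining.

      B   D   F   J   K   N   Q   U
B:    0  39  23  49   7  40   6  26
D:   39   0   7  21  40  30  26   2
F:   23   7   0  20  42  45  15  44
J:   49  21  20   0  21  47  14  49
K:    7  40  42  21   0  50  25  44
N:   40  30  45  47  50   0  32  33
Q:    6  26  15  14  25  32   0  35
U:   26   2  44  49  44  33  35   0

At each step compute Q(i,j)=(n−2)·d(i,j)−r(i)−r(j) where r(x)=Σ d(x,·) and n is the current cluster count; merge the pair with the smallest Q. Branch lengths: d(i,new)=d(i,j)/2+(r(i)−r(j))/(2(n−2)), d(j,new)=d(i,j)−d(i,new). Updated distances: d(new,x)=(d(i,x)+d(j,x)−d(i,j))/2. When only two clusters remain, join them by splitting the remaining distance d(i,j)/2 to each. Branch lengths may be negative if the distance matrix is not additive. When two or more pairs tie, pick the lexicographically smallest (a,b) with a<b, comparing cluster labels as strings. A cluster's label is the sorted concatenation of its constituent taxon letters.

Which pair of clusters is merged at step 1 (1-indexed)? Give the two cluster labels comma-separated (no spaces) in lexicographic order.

1. join D+U (d=2, Q=-386) ⇒ DU; edges |D|=-14/3, |U|=20/3
  updated: d(B,DU)=63/2, d(DU,F)=49/2, d(DU,J)=34, d(DU,K)=41, d(DU,N)=61/2, d(DU,Q)=59/2
2. join B+K (d=7, Q=-615/2) ⇒ BK; edges |B|=11/20, |K|=129/20
  updated: d(BK,DU)=131/4, d(BK,F)=29, d(BK,J)=63/2, d(BK,N)=83/2, d(BK,Q)=12
3. join DU+N (d=61/2, Q=-901/4) ⇒ DNU; edges |DU|=309/32, |N|=667/32
  updated: d(BK,DNU)=175/8, d(DNU,F)=39/2, d(DNU,J)=101/4, d(DNU,Q)=31/2
4. join BK+Q (d=12, Q=-919/8) ⇒ BKQ; edges |BK|=197/16, |Q|=-5/16
  updated: d(BKQ,DNU)=203/16, d(BKQ,F)=16, d(BKQ,J)=67/4
5. join BKQ+DNU (d=203/16, Q=-155/2) ⇒ BDKNQU; edges |BKQ|=107/32, |DNU|=299/32
  updated: d(BDKNQU,F)=365/32, d(BDKNQU,J)=469/32
6. join BDKNQU+F (d=365/32, Q=-737/16) ⇒ BDFKNQU; edges |BDKNQU|=97/32, |F|=67/8
  updated: d(BDFKNQU,J)=93/8
7. join BDFKNQU+J (d=93/8) ⇒ BDFJKNQU; edges |BDFKNQU|=93/16, |J|=93/16
final tree: (((((B:11/20,K:129/20):197/16,Q:-5/16):107/32,((D:-14/3,U:20/3):309/32,N:667/32):299/32):97/32,F:67/8):93/16,J:93/16)
total length: 2791/32

D,U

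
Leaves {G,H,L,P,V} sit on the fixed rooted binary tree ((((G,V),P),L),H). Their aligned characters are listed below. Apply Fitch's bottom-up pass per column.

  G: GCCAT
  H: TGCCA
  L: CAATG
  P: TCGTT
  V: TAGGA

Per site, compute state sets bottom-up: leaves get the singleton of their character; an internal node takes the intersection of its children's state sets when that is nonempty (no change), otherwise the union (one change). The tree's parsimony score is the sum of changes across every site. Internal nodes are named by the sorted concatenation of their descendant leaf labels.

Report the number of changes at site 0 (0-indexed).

2

GV@0: {G} ∪ {T} = {G,T} (union, +1)
GPV@0: {G,T} ∩ {T} = {T} (intersection, +0)
GLPV@0: {T} ∪ {C} = {C,T} (union, +1)
GHLPV@0: {C,T} ∩ {T} = {T} (intersection, +0)
GV@1: {C} ∪ {A} = {A,C} (union, +1)
GPV@1: {A,C} ∩ {C} = {C} (intersection, +0)
GLPV@1: {C} ∪ {A} = {A,C} (union, +1)
GHLPV@1: {A,C} ∪ {G} = {A,C,G} (union, +1)
GV@2: {C} ∪ {G} = {C,G} (union, +1)
GPV@2: {C,G} ∩ {G} = {G} (intersection, +0)
GLPV@2: {G} ∪ {A} = {A,G} (union, +1)
GHLPV@2: {A,G} ∪ {C} = {A,C,G} (union, +1)
GV@3: {A} ∪ {G} = {A,G} (union, +1)
GPV@3: {A,G} ∪ {T} = {A,G,T} (union, +1)
GLPV@3: {A,G,T} ∩ {T} = {T} (intersection, +0)
GHLPV@3: {T} ∪ {C} = {C,T} (union, +1)
GV@4: {T} ∪ {A} = {A,T} (union, +1)
GPV@4: {A,T} ∩ {T} = {T} (intersection, +0)
GLPV@4: {T} ∪ {G} = {G,T} (union, +1)
GHLPV@4: {G,T} ∪ {A} = {A,G,T} (union, +1)
per-site changes: [2, 3, 3, 3, 3]; total = 14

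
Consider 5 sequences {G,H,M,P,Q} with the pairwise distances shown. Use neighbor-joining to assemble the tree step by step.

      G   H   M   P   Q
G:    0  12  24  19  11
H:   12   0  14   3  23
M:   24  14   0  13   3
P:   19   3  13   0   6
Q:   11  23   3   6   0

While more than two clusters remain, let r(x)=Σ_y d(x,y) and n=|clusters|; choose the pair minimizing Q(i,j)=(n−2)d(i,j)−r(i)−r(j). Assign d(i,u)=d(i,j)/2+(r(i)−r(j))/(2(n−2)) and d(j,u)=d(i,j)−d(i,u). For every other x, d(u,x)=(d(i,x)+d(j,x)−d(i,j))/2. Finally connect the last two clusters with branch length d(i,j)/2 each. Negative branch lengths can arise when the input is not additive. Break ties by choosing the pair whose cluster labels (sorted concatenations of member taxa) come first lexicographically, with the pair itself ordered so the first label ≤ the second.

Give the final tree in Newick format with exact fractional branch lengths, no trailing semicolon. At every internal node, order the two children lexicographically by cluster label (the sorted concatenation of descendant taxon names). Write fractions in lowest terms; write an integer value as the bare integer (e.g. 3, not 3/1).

(((G:19/2,(M:10/3,Q:-1/3):13/2):9/2,H:2):1/2,P:1/2)

1. join M+Q (d=3, Q=-88) ⇒ MQ; edges |M|=10/3, |Q|=-1/3
  updated: d(G,MQ)=16, d(H,MQ)=17, d(MQ,P)=8
2. join G+MQ (d=16, Q=-56) ⇒ GMQ; edges |G|=19/2, |MQ|=13/2
  updated: d(GMQ,H)=13/2, d(GMQ,P)=11/2
3. join GMQ+H (d=13/2, Q=-15) ⇒ GHMQ; edges |GMQ|=9/2, |H|=2
  updated: d(GHMQ,P)=1
4. join GHMQ+P (d=1) ⇒ GHMPQ; edges |GHMQ|=1/2, |P|=1/2
final tree: (((G:19/2,(M:10/3,Q:-1/3):13/2):9/2,H:2):1/2,P:1/2)
total length: 53/2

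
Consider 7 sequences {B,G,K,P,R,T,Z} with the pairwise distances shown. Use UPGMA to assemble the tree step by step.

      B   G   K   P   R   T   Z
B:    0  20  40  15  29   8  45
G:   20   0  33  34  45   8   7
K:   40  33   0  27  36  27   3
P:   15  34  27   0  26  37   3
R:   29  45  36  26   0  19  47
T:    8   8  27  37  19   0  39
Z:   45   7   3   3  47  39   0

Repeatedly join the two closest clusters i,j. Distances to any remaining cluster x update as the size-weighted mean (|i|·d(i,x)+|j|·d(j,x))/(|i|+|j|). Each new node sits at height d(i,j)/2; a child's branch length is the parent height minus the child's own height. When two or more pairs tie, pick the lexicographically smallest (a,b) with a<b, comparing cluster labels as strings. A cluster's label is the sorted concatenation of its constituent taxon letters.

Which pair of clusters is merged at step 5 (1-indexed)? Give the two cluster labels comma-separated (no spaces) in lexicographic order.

1. join K+Z (d=3) ⇒ KZ; edges |K|=3/2, |Z|=3/2
  updated: d(B,KZ)=85/2, d(G,KZ)=20, d(KZ,P)=15, d(KZ,R)=83/2, d(KZ,T)=33
2. join B+T (d=8) ⇒ BT; edges |B|=4, |T|=4
  updated: d(BT,G)=14, d(BT,KZ)=151/4, d(BT,P)=26, d(BT,R)=24
3. join BT+G (d=14) ⇒ BGT; edges |BT|=3, |G|=7
  updated: d(BGT,KZ)=191/6, d(BGT,P)=86/3, d(BGT,R)=31
4. join KZ+P (d=15) ⇒ KPZ; edges |KZ|=6, |P|=15/2
  updated: d(BGT,KPZ)=277/9, d(KPZ,R)=109/3
5. join BGT+KPZ (d=277/9) ⇒ BGKPTZ; edges |BGT|=151/18, |KPZ|=71/9
  updated: d(BGKPTZ,R)=101/3
6. join BGKPTZ+R (d=101/3) ⇒ BGKPRTZ; edges |BGKPTZ|=13/9, |R|=101/6
final tree: ((((B:4,T:4):3,G:7):151/18,((K:3/2,Z:3/2):6,P:15/2):71/9):13/9,R:101/6)
total length: 1243/18

BGT,KPZ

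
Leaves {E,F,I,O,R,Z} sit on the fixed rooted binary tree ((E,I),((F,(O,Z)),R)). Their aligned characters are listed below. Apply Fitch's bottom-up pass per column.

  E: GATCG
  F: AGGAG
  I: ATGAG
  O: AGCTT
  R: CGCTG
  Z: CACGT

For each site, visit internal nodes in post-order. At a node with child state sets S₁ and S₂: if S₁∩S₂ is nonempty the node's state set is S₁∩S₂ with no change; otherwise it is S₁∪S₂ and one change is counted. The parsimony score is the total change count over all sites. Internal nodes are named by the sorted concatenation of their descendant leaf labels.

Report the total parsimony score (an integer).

[col 0] EI: children E:{G}, I:{A} ∪→ {A,G}; cost 1
[col 0] OZ: children O:{A}, Z:{C} ∪→ {A,C}; cost 1
[col 0] FOZ: children F:{A}, OZ:{A,C} ∩→ {A}; cost 0
[col 0] FORZ: children FOZ:{A}, R:{C} ∪→ {A,C}; cost 1
[col 0] EFIORZ: children EI:{A,G}, FORZ:{A,C} ∩→ {A}; cost 0
[col 1] EI: children E:{A}, I:{T} ∪→ {A,T}; cost 1
[col 1] OZ: children O:{G}, Z:{A} ∪→ {A,G}; cost 1
[col 1] FOZ: children F:{G}, OZ:{A,G} ∩→ {G}; cost 0
[col 1] FORZ: children FOZ:{G}, R:{G} ∩→ {G}; cost 0
[col 1] EFIORZ: children EI:{A,T}, FORZ:{G} ∪→ {A,G,T}; cost 1
[col 2] EI: children E:{T}, I:{G} ∪→ {G,T}; cost 1
[col 2] OZ: children O:{C}, Z:{C} ∩→ {C}; cost 0
[col 2] FOZ: children F:{G}, OZ:{C} ∪→ {C,G}; cost 1
[col 2] FORZ: children FOZ:{C,G}, R:{C} ∩→ {C}; cost 0
[col 2] EFIORZ: children EI:{G,T}, FORZ:{C} ∪→ {C,G,T}; cost 1
[col 3] EI: children E:{C}, I:{A} ∪→ {A,C}; cost 1
[col 3] OZ: children O:{T}, Z:{G} ∪→ {G,T}; cost 1
[col 3] FOZ: children F:{A}, OZ:{G,T} ∪→ {A,G,T}; cost 1
[col 3] FORZ: children FOZ:{A,G,T}, R:{T} ∩→ {T}; cost 0
[col 3] EFIORZ: children EI:{A,C}, FORZ:{T} ∪→ {A,C,T}; cost 1
[col 4] EI: children E:{G}, I:{G} ∩→ {G}; cost 0
[col 4] OZ: children O:{T}, Z:{T} ∩→ {T}; cost 0
[col 4] FOZ: children F:{G}, OZ:{T} ∪→ {G,T}; cost 1
[col 4] FORZ: children FOZ:{G,T}, R:{G} ∩→ {G}; cost 0
[col 4] EFIORZ: children EI:{G}, FORZ:{G} ∩→ {G}; cost 0
per-site changes: [3, 3, 3, 4, 1]; total = 14

14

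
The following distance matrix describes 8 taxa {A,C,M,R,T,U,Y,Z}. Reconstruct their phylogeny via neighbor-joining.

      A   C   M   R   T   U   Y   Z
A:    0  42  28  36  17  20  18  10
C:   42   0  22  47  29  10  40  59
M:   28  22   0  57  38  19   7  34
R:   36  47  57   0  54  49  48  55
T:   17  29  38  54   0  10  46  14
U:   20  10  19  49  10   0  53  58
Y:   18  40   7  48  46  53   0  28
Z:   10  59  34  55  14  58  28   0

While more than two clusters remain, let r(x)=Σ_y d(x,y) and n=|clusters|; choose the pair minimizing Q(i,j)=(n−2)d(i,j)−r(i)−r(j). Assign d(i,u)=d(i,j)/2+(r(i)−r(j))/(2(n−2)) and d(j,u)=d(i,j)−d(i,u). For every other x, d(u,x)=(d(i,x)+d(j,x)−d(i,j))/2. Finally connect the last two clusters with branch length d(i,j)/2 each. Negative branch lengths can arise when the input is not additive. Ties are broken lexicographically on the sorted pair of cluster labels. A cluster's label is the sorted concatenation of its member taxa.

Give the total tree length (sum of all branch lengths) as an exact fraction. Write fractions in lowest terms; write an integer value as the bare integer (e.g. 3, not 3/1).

step 1: merge (C,U) at d=10, Q=-408; branch lengths C→15/2, U→5/2; new cluster CU
  updated: d(A,CU)=26, d(CU,M)=31/2, d(CU,R)=43, d(CU,T)=29/2, d(CU,Y)=83/2, d(CU,Z)=107/2
step 2: merge (M,Y) at d=7, Q=-333; branch lengths M→13/5, Y→22/5; new cluster MY
  updated: d(A,MY)=39/2, d(CU,MY)=25, d(MY,R)=49, d(MY,T)=77/2, d(MY,Z)=55/2
step 3: merge (CU,T) at d=29/2, Q=-242; branch lengths CU→41/4, T→17/4; new cluster CTU
  updated: d(A,CTU)=57/4, d(CTU,MY)=49/2, d(CTU,R)=165/4, d(CTU,Z)=53/2
step 4: merge (A,Z) at d=10, Q=-675/4; branch lengths A→-37/24, Z→277/24; new cluster AZ
  updated: d(AZ,CTU)=123/8, d(AZ,MY)=37/2, d(AZ,R)=81/2
step 5: merge (AZ,MY) at d=37/2, Q=-1035/8; branch lengths AZ→155/32, MY→437/32; new cluster AMYZ
  updated: d(AMYZ,CTU)=171/16, d(AMYZ,R)=71/2
step 6: merge (AMYZ,CTU) at d=171/16, Q=-1399/16; branch lengths AMYZ→79/32, CTU→263/32; new cluster ACMTUYZ
  updated: d(ACMTUYZ,R)=1057/32
step 7: merge (ACMTUYZ,R) at d=1057/32; branch lengths ACMTUYZ→1057/64, R→1057/64; new cluster ACMRTUYZ
final tree: ((((A:-37/24,Z:277/24):155/32,(M:13/5,Y:22/5):437/32):79/32,((C:15/2,U:5/2):41/4,T:17/4):263/32):1057/64,R:1057/64)
total length: 3319/32

3319/32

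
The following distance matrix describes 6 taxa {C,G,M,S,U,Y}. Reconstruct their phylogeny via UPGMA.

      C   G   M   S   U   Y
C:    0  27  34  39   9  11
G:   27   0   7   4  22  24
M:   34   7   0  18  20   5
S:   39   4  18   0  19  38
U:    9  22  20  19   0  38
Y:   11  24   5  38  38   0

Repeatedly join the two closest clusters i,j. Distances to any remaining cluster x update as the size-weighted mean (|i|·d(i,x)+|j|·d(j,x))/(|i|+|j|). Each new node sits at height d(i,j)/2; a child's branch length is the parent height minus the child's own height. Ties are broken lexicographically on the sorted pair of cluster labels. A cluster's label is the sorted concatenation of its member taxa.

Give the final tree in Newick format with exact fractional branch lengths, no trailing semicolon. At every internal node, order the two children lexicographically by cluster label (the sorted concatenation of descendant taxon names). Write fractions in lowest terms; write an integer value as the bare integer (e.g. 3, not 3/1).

((C:9/2,U:9/2):69/8,((G:2,S:2):71/8,(M:5/2,Y:5/2):67/8):9/4)

1. join G+S (d=4) ⇒ GS; edges |G|=2, |S|=2
  updated: d(C,GS)=33, d(GS,M)=25/2, d(GS,U)=41/2, d(GS,Y)=31
2. join M+Y (d=5) ⇒ MY; edges |M|=5/2, |Y|=5/2
  updated: d(C,MY)=45/2, d(GS,MY)=87/4, d(MY,U)=29
3. join C+U (d=9) ⇒ CU; edges |C|=9/2, |U|=9/2
  updated: d(CU,GS)=107/4, d(CU,MY)=103/4
4. join GS+MY (d=87/4) ⇒ GMSY; edges |GS|=71/8, |MY|=67/8
  updated: d(CU,GMSY)=105/4
5. join CU+GMSY (d=105/4) ⇒ CGMSUY; edges |CU|=69/8, |GMSY|=9/4
final tree: ((C:9/2,U:9/2):69/8,((G:2,S:2):71/8,(M:5/2,Y:5/2):67/8):9/4)
total length: 369/8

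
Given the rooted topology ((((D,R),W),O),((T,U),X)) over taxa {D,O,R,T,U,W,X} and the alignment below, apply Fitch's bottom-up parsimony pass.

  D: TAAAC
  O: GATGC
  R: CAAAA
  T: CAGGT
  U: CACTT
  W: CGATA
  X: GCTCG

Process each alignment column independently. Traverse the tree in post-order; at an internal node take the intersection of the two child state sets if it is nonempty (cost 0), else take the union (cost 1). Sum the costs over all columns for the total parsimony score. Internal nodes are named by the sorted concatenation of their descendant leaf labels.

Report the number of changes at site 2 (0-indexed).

site 0, node DR: D={T} ∪ R={C} → {C,T} (+1)
site 0, node DRW: DR={C,T} ∩ W={C} → {C} (+0)
site 0, node DORW: DRW={C} ∪ O={G} → {C,G} (+1)
site 0, node TU: T={C} ∩ U={C} → {C} (+0)
site 0, node TUX: TU={C} ∪ X={G} → {C,G} (+1)
site 0, node DORTUWX: DORW={C,G} ∩ TUX={C,G} → {C,G} (+0)
site 1, node DR: D={A} ∩ R={A} → {A} (+0)
site 1, node DRW: DR={A} ∪ W={G} → {A,G} (+1)
site 1, node DORW: DRW={A,G} ∩ O={A} → {A} (+0)
site 1, node TU: T={A} ∩ U={A} → {A} (+0)
site 1, node TUX: TU={A} ∪ X={C} → {A,C} (+1)
site 1, node DORTUWX: DORW={A} ∩ TUX={A,C} → {A} (+0)
site 2, node DR: D={A} ∩ R={A} → {A} (+0)
site 2, node DRW: DR={A} ∩ W={A} → {A} (+0)
site 2, node DORW: DRW={A} ∪ O={T} → {A,T} (+1)
site 2, node TU: T={G} ∪ U={C} → {C,G} (+1)
site 2, node TUX: TU={C,G} ∪ X={T} → {C,G,T} (+1)
site 2, node DORTUWX: DORW={A,T} ∩ TUX={C,G,T} → {T} (+0)
site 3, node DR: D={A} ∩ R={A} → {A} (+0)
site 3, node DRW: DR={A} ∪ W={T} → {A,T} (+1)
site 3, node DORW: DRW={A,T} ∪ O={G} → {A,G,T} (+1)
site 3, node TU: T={G} ∪ U={T} → {G,T} (+1)
site 3, node TUX: TU={G,T} ∪ X={C} → {C,G,T} (+1)
site 3, node DORTUWX: DORW={A,G,T} ∩ TUX={C,G,T} → {G,T} (+0)
site 4, node DR: D={C} ∪ R={A} → {A,C} (+1)
site 4, node DRW: DR={A,C} ∩ W={A} → {A} (+0)
site 4, node DORW: DRW={A} ∪ O={C} → {A,C} (+1)
site 4, node TU: T={T} ∩ U={T} → {T} (+0)
site 4, node TUX: TU={T} ∪ X={G} → {G,T} (+1)
site 4, node DORTUWX: DORW={A,C} ∪ TUX={G,T} → {A,C,G,T} (+1)
per-site changes: [3, 2, 3, 4, 4]; total = 16

3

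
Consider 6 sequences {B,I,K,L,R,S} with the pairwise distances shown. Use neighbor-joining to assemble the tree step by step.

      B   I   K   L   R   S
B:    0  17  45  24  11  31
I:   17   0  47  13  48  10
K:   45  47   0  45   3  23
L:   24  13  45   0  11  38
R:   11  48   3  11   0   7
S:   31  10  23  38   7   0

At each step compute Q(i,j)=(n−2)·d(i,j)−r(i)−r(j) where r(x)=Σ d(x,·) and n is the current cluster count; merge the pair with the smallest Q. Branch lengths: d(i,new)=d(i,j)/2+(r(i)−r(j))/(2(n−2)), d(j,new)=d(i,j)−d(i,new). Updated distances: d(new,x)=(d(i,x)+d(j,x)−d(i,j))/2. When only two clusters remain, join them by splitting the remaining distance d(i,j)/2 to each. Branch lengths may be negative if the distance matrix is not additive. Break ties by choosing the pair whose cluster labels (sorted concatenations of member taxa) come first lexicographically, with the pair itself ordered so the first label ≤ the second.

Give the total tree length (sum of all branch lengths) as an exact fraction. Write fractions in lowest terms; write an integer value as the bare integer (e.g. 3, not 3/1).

step 1: merge (K,R) at d=3, Q=-231; branch lengths K→95/8, R→-71/8; new cluster KR
  updated: d(B,KR)=53/2, d(I,KR)=46, d(KR,L)=53/2, d(KR,S)=27/2
step 2: merge (KR,S) at d=27/2, Q=-329/2; branch lengths KR→121/12, S→41/12; new cluster KRS
  updated: d(B,KRS)=22, d(I,KRS)=85/4, d(KRS,L)=51/2
step 3: merge (B,KRS) at d=22, Q=-351/4; branch lengths B→153/16, KRS→199/16; new cluster BKRS
  updated: d(BKRS,I)=65/8, d(BKRS,L)=55/4
step 4: merge (BKRS,I) at d=65/8, Q=-279/8; branch lengths BKRS→71/16, I→59/16; new cluster BIKRS
  updated: d(BIKRS,L)=149/16
step 5: merge (BIKRS,L) at d=149/16; branch lengths BIKRS→149/32, L→149/32; new cluster BIKLRS
final tree: (((B:153/16,((K:95/8,R:-71/8):121/12,S:41/12):199/16):71/16,I:59/16):149/32,L:149/32)
total length: 895/16

895/16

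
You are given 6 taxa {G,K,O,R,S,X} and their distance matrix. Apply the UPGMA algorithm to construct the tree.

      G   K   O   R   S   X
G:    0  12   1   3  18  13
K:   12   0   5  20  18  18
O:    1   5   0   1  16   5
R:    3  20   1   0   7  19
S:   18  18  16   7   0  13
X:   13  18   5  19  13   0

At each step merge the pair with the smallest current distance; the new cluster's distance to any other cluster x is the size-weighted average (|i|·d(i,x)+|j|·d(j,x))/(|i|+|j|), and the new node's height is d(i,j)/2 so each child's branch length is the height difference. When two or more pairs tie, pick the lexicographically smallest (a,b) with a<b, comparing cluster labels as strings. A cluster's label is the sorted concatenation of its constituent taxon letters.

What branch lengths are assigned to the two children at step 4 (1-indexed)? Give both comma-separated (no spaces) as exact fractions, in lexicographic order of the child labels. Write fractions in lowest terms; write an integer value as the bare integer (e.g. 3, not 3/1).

13/2,13/2

1. join G+O (d=1) ⇒ GO; edges |G|=1/2, |O|=1/2
  updated: d(GO,K)=17/2, d(GO,R)=2, d(GO,S)=17, d(GO,X)=9
2. join GO+R (d=2) ⇒ GOR; edges |GO|=1/2, |R|=1
  updated: d(GOR,K)=37/3, d(GOR,S)=41/3, d(GOR,X)=37/3
3. join GOR+K (d=37/3) ⇒ GKOR; edges |GOR|=31/6, |K|=37/6
  updated: d(GKOR,S)=59/4, d(GKOR,X)=55/4
4. join S+X (d=13) ⇒ SX; edges |S|=13/2, |X|=13/2
  updated: d(GKOR,SX)=57/4
5. join GKOR+SX (d=57/4) ⇒ GKORSX; edges |GKOR|=23/24, |SX|=5/8
final tree: ((((G:1/2,O:1/2):1/2,R:1):31/6,K:37/6):23/24,(S:13/2,X:13/2):5/8)
total length: 341/12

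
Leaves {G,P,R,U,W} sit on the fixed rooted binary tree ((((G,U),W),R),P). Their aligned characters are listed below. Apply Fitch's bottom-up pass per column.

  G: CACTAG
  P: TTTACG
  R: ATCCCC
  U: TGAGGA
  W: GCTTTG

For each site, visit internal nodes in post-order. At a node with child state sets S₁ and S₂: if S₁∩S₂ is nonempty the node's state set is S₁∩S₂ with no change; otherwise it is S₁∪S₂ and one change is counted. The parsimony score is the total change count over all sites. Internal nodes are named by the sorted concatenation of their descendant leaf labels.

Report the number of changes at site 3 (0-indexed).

3

site 0, node GU: G={C} ∪ U={T} → {C,T} (+1)
site 0, node GUW: GU={C,T} ∪ W={G} → {C,G,T} (+1)
site 0, node GRUW: GUW={C,G,T} ∪ R={A} → {A,C,G,T} (+1)
site 0, node GPRUW: GRUW={A,C,G,T} ∩ P={T} → {T} (+0)
site 1, node GU: G={A} ∪ U={G} → {A,G} (+1)
site 1, node GUW: GU={A,G} ∪ W={C} → {A,C,G} (+1)
site 1, node GRUW: GUW={A,C,G} ∪ R={T} → {A,C,G,T} (+1)
site 1, node GPRUW: GRUW={A,C,G,T} ∩ P={T} → {T} (+0)
site 2, node GU: G={C} ∪ U={A} → {A,C} (+1)
site 2, node GUW: GU={A,C} ∪ W={T} → {A,C,T} (+1)
site 2, node GRUW: GUW={A,C,T} ∩ R={C} → {C} (+0)
site 2, node GPRUW: GRUW={C} ∪ P={T} → {C,T} (+1)
site 3, node GU: G={T} ∪ U={G} → {G,T} (+1)
site 3, node GUW: GU={G,T} ∩ W={T} → {T} (+0)
site 3, node GRUW: GUW={T} ∪ R={C} → {C,T} (+1)
site 3, node GPRUW: GRUW={C,T} ∪ P={A} → {A,C,T} (+1)
site 4, node GU: G={A} ∪ U={G} → {A,G} (+1)
site 4, node GUW: GU={A,G} ∪ W={T} → {A,G,T} (+1)
site 4, node GRUW: GUW={A,G,T} ∪ R={C} → {A,C,G,T} (+1)
site 4, node GPRUW: GRUW={A,C,G,T} ∩ P={C} → {C} (+0)
site 5, node GU: G={G} ∪ U={A} → {A,G} (+1)
site 5, node GUW: GU={A,G} ∩ W={G} → {G} (+0)
site 5, node GRUW: GUW={G} ∪ R={C} → {C,G} (+1)
site 5, node GPRUW: GRUW={C,G} ∩ P={G} → {G} (+0)
per-site changes: [3, 3, 3, 3, 3, 2]; total = 17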